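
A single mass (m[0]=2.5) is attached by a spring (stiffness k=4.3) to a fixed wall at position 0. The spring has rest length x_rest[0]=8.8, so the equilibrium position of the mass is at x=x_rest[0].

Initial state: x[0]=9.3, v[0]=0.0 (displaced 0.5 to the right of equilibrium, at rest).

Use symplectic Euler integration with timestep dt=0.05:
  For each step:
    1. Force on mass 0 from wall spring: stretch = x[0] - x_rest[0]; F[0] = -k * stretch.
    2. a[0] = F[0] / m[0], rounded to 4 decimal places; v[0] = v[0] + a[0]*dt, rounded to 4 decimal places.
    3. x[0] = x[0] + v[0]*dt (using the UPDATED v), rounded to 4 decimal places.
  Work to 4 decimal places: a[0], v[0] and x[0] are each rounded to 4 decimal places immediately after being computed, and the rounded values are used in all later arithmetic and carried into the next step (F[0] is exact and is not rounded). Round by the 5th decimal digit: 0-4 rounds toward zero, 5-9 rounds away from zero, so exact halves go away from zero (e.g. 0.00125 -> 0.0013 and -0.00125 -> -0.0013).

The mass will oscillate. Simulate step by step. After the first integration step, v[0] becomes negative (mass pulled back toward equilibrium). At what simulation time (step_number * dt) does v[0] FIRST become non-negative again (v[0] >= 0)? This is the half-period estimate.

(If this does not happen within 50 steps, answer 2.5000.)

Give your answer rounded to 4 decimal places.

Answer: 2.4000

Derivation:
Step 0: x=[9.3000] v=[0.0000]
Step 1: x=[9.2979] v=[-0.0430]
Step 2: x=[9.2936] v=[-0.0858]
Step 3: x=[9.2872] v=[-0.1283]
Step 4: x=[9.2787] v=[-0.1702]
Step 5: x=[9.2681] v=[-0.2114]
Step 6: x=[9.2555] v=[-0.2517]
Step 7: x=[9.2410] v=[-0.2909]
Step 8: x=[9.2246] v=[-0.3288]
Step 9: x=[9.2063] v=[-0.3653]
Step 10: x=[9.1863] v=[-0.4002]
Step 11: x=[9.1646] v=[-0.4334]
Step 12: x=[9.1414] v=[-0.4648]
Step 13: x=[9.1167] v=[-0.4942]
Step 14: x=[9.0906] v=[-0.5214]
Step 15: x=[9.0633] v=[-0.5464]
Step 16: x=[9.0349] v=[-0.5690]
Step 17: x=[9.0054] v=[-0.5892]
Step 18: x=[8.9751] v=[-0.6069]
Step 19: x=[8.9440] v=[-0.6220]
Step 20: x=[8.9123] v=[-0.6344]
Step 21: x=[8.8801] v=[-0.6441]
Step 22: x=[8.8476] v=[-0.6510]
Step 23: x=[8.8148] v=[-0.6551]
Step 24: x=[8.7820] v=[-0.6564]
Step 25: x=[8.7493] v=[-0.6549]
Step 26: x=[8.7168] v=[-0.6505]
Step 27: x=[8.6846] v=[-0.6433]
Step 28: x=[8.6529] v=[-0.6334]
Step 29: x=[8.6219] v=[-0.6208]
Step 30: x=[8.5916] v=[-0.6055]
Step 31: x=[8.5622] v=[-0.5876]
Step 32: x=[8.5338] v=[-0.5672]
Step 33: x=[8.5066] v=[-0.5443]
Step 34: x=[8.4806] v=[-0.5191]
Step 35: x=[8.4560] v=[-0.4916]
Step 36: x=[8.4329] v=[-0.4620]
Step 37: x=[8.4114] v=[-0.4304]
Step 38: x=[8.3916] v=[-0.3970]
Step 39: x=[8.3735] v=[-0.3619]
Step 40: x=[8.3572] v=[-0.3252]
Step 41: x=[8.3428] v=[-0.2871]
Step 42: x=[8.3304] v=[-0.2478]
Step 43: x=[8.3200] v=[-0.2074]
Step 44: x=[8.3117] v=[-0.1661]
Step 45: x=[8.3055] v=[-0.1241]
Step 46: x=[8.3014] v=[-0.0816]
Step 47: x=[8.2995] v=[-0.0387]
Step 48: x=[8.2997] v=[0.0043]
First v>=0 after going negative at step 48, time=2.4000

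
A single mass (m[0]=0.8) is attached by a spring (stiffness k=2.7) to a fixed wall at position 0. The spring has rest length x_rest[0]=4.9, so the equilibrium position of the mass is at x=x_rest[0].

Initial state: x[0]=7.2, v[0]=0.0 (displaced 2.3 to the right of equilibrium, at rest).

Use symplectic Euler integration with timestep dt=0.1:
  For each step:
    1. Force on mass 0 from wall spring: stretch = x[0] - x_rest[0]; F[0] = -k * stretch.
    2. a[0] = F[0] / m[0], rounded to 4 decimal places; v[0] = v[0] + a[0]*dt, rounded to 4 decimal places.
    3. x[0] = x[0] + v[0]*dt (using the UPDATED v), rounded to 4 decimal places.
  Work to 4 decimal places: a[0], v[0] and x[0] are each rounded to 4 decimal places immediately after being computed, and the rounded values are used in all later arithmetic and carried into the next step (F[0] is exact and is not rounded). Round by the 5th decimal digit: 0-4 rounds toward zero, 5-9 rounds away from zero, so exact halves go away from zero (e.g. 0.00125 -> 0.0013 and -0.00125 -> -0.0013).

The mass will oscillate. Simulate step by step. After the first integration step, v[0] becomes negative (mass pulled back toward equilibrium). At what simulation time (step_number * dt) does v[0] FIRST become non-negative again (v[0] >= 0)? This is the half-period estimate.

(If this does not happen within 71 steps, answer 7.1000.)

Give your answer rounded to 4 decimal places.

Step 0: x=[7.2000] v=[0.0000]
Step 1: x=[7.1224] v=[-0.7763]
Step 2: x=[6.9698] v=[-1.5264]
Step 3: x=[6.7473] v=[-2.2250]
Step 4: x=[6.4625] v=[-2.8485]
Step 5: x=[6.1249] v=[-3.3758]
Step 6: x=[5.7460] v=[-3.7892]
Step 7: x=[5.3385] v=[-4.0747]
Step 8: x=[4.9162] v=[-4.2227]
Step 9: x=[4.4934] v=[-4.2282]
Step 10: x=[4.0843] v=[-4.0910]
Step 11: x=[3.7027] v=[-3.8157]
Step 12: x=[3.3615] v=[-3.4116]
Step 13: x=[3.0723] v=[-2.8924]
Step 14: x=[2.8447] v=[-2.2756]
Step 15: x=[2.6865] v=[-1.5819]
Step 16: x=[2.6030] v=[-0.8348]
Step 17: x=[2.5970] v=[-0.0596]
Step 18: x=[2.6688] v=[0.7177]
First v>=0 after going negative at step 18, time=1.8000

Answer: 1.8000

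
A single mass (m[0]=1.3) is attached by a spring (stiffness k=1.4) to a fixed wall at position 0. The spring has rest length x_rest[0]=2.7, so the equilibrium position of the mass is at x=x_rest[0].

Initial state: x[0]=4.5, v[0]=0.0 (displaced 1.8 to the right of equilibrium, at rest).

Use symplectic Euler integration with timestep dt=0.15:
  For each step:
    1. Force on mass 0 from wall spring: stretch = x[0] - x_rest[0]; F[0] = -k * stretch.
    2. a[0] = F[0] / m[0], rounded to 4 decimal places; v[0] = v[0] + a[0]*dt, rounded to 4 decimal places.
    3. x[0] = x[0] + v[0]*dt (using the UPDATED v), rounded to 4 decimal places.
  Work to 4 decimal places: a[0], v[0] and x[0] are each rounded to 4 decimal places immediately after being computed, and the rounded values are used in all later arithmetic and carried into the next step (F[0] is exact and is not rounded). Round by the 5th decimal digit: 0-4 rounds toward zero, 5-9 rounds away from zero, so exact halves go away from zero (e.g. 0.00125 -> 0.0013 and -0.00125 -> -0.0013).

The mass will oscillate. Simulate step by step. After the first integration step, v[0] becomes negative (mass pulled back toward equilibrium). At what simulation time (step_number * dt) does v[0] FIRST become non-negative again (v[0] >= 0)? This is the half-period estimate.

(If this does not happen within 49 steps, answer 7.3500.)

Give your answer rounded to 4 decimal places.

Step 0: x=[4.5000] v=[0.0000]
Step 1: x=[4.4564] v=[-0.2908]
Step 2: x=[4.3702] v=[-0.5745]
Step 3: x=[4.2436] v=[-0.8443]
Step 4: x=[4.0796] v=[-1.0936]
Step 5: x=[3.8821] v=[-1.3165]
Step 6: x=[3.6560] v=[-1.5075]
Step 7: x=[3.4067] v=[-1.6619]
Step 8: x=[3.1403] v=[-1.7761]
Step 9: x=[2.8632] v=[-1.8472]
Step 10: x=[2.5822] v=[-1.8736]
Step 11: x=[2.3040] v=[-1.8546]
Step 12: x=[2.0354] v=[-1.7906]
Step 13: x=[1.7829] v=[-1.6832]
Step 14: x=[1.5526] v=[-1.5351]
Step 15: x=[1.3501] v=[-1.3497]
Step 16: x=[1.1804] v=[-1.1316]
Step 17: x=[1.0475] v=[-0.8861]
Step 18: x=[0.9546] v=[-0.6192]
Step 19: x=[0.9040] v=[-0.3372]
Step 20: x=[0.8969] v=[-0.0471]
Step 21: x=[0.9335] v=[0.2442]
First v>=0 after going negative at step 21, time=3.1500

Answer: 3.1500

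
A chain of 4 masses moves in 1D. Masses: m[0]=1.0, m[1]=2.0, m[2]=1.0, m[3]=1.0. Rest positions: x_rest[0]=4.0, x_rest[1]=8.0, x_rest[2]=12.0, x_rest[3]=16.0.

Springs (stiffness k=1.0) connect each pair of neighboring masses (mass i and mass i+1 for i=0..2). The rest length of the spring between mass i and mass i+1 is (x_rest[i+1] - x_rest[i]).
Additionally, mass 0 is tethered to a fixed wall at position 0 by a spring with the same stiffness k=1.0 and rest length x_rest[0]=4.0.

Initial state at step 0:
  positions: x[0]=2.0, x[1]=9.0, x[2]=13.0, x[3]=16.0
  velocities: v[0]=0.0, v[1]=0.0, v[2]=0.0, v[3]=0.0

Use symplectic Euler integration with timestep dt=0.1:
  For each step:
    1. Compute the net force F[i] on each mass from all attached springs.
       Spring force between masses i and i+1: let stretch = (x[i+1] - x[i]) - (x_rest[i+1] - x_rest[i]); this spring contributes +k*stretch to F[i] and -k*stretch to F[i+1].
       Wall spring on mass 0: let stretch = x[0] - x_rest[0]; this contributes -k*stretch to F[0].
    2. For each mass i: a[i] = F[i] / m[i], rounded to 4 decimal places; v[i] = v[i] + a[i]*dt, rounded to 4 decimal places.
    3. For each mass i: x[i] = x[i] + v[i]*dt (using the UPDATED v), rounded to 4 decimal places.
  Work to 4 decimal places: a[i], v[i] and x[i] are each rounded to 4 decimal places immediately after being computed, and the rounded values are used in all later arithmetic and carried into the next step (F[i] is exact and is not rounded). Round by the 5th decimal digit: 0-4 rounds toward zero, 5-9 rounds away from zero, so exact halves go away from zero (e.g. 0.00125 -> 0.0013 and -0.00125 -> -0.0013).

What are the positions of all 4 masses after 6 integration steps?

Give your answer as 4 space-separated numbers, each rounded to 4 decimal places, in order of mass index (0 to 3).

Answer: 2.9718 8.7089 12.8005 16.1963

Derivation:
Step 0: x=[2.0000 9.0000 13.0000 16.0000] v=[0.0000 0.0000 0.0000 0.0000]
Step 1: x=[2.0500 8.9850 12.9900 16.0100] v=[0.5000 -0.1500 -0.1000 0.1000]
Step 2: x=[2.1489 8.9554 12.9702 16.0298] v=[0.9885 -0.2965 -0.1985 0.1980]
Step 3: x=[2.2943 8.9118 12.9408 16.0590] v=[1.4543 -0.4361 -0.2940 0.2920]
Step 4: x=[2.4830 8.8553 12.9023 16.0970] v=[1.8866 -0.5655 -0.3851 0.3802]
Step 5: x=[2.7106 8.7871 12.8553 16.1431] v=[2.2755 -0.6818 -0.4703 0.4607]
Step 6: x=[2.9718 8.7089 12.8005 16.1963] v=[2.6121 -0.7822 -0.5483 0.5319]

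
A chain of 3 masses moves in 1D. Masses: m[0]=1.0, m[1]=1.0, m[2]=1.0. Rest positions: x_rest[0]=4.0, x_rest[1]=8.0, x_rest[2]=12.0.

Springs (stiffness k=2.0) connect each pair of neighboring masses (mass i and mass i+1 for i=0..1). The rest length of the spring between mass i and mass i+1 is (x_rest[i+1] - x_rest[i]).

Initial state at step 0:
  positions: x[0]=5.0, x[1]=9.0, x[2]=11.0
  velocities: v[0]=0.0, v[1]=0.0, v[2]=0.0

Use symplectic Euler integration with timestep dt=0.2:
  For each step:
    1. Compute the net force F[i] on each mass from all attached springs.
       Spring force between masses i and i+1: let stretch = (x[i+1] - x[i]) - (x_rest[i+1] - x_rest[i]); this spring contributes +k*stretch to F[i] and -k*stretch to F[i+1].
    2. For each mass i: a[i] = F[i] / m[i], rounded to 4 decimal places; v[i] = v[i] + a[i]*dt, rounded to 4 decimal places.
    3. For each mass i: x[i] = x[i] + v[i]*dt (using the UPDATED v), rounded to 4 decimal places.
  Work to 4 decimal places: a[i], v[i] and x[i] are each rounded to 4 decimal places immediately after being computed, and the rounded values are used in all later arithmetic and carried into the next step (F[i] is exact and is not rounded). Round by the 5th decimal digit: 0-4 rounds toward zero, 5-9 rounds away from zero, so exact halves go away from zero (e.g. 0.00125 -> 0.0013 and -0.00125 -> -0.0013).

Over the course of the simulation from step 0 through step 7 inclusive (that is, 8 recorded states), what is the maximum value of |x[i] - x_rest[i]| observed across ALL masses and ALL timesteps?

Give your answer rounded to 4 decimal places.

Step 0: x=[5.0000 9.0000 11.0000] v=[0.0000 0.0000 0.0000]
Step 1: x=[5.0000 8.8400 11.1600] v=[0.0000 -0.8000 0.8000]
Step 2: x=[4.9872 8.5584 11.4544] v=[-0.0640 -1.4080 1.4720]
Step 3: x=[4.9401 8.2228 11.8371] v=[-0.2355 -1.6781 1.9136]
Step 4: x=[4.8356 7.9137 12.2507] v=[-0.5224 -1.5455 2.0679]
Step 5: x=[4.6574 7.7053 12.6373] v=[-0.8912 -1.0419 1.9331]
Step 6: x=[4.4030 7.6476 12.9494] v=[-1.2720 -0.2883 1.5603]
Step 7: x=[4.0882 7.7545 13.1573] v=[-1.5742 0.5346 1.0396]
Max displacement = 1.1573

Answer: 1.1573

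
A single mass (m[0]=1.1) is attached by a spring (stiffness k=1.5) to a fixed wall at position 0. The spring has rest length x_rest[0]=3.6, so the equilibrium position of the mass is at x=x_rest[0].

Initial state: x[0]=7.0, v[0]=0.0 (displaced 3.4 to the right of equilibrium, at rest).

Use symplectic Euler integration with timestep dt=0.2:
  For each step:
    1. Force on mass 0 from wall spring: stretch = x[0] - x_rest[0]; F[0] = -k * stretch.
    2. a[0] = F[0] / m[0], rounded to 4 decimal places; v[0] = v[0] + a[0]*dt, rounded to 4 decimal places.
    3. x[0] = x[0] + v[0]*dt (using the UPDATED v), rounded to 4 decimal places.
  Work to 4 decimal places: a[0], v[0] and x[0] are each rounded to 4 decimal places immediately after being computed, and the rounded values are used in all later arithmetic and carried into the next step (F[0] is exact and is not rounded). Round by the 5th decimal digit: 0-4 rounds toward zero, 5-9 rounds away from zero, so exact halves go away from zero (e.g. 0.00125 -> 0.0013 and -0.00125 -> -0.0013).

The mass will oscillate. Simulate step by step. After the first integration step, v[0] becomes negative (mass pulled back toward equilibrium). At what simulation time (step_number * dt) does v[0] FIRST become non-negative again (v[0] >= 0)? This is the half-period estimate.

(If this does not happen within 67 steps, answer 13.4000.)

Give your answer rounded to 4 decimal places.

Answer: 2.8000

Derivation:
Step 0: x=[7.0000] v=[0.0000]
Step 1: x=[6.8145] v=[-0.9273]
Step 2: x=[6.4537] v=[-1.8040]
Step 3: x=[5.9372] v=[-2.5823]
Step 4: x=[5.2933] v=[-3.2197]
Step 5: x=[4.5570] v=[-3.6815]
Step 6: x=[3.7685] v=[-3.9425]
Step 7: x=[2.9708] v=[-3.9885]
Step 8: x=[2.2074] v=[-3.8169]
Step 9: x=[1.5200] v=[-3.4371]
Step 10: x=[0.9460] v=[-2.8698]
Step 11: x=[0.5168] v=[-2.1460]
Step 12: x=[0.2558] v=[-1.3051]
Step 13: x=[0.1772] v=[-0.3930]
Step 14: x=[0.2853] v=[0.5405]
First v>=0 after going negative at step 14, time=2.8000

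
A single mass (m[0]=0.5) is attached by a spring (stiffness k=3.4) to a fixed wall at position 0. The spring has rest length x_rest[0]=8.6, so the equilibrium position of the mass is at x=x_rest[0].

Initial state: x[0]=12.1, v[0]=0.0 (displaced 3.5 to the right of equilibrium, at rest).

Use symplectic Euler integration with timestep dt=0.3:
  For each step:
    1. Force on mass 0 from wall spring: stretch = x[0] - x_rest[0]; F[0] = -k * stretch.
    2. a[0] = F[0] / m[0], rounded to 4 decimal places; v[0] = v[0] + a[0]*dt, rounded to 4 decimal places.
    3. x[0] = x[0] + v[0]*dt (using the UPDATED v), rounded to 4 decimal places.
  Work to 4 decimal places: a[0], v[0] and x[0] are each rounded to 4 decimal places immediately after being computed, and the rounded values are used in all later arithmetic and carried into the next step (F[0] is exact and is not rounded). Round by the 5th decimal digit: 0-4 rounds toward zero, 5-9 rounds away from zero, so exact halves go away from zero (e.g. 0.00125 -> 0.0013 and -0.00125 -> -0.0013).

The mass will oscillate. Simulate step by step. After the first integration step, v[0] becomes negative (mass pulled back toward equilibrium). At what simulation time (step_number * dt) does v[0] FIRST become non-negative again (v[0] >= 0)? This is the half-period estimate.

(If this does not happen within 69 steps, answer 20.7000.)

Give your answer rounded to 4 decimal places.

Answer: 1.2000

Derivation:
Step 0: x=[12.1000] v=[0.0000]
Step 1: x=[9.9580] v=[-7.1400]
Step 2: x=[6.9849] v=[-9.9103]
Step 3: x=[5.0003] v=[-6.6155]
Step 4: x=[5.2187] v=[0.7279]
First v>=0 after going negative at step 4, time=1.2000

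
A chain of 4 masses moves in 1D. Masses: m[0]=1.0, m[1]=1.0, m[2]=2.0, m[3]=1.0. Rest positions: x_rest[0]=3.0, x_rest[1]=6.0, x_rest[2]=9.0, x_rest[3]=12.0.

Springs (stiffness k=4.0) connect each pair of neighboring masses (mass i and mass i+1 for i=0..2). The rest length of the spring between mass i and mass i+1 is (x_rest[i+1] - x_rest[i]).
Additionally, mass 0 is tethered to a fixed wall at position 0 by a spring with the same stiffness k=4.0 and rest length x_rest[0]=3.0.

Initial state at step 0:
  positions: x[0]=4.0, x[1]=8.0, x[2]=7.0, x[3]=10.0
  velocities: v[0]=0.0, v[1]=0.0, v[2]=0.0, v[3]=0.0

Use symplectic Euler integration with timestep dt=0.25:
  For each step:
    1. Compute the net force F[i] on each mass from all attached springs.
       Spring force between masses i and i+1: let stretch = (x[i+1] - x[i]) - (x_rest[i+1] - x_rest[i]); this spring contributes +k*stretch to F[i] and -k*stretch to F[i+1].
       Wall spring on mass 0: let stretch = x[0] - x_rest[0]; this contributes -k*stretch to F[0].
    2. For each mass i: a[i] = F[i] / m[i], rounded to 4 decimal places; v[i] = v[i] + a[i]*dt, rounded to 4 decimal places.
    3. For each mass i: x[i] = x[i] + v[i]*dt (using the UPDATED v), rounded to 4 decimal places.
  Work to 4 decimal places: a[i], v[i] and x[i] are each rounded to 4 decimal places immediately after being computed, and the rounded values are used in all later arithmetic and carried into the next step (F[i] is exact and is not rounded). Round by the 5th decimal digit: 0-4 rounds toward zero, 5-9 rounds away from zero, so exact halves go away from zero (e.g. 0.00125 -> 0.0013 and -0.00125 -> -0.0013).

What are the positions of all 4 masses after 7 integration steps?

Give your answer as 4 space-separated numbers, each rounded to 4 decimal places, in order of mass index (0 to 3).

Step 0: x=[4.0000 8.0000 7.0000 10.0000] v=[0.0000 0.0000 0.0000 0.0000]
Step 1: x=[4.0000 6.7500 7.5000 10.0000] v=[0.0000 -5.0000 2.0000 0.0000]
Step 2: x=[3.6875 5.0000 8.2188 10.1250] v=[-1.2500 -7.0000 2.8750 0.5000]
Step 3: x=[2.7813 3.7266 8.7735 10.5235] v=[-3.6250 -5.0937 2.2187 1.5938]
Step 4: x=[1.4161 3.4786 8.9161 11.2345] v=[-5.4610 -0.9921 0.5703 2.8438]
Step 5: x=[0.2125 4.0743 8.6688 12.1159] v=[-4.8146 2.3829 -0.9893 3.5254]
Step 6: x=[-0.0788 4.8532 8.2781 12.8855] v=[-1.1653 3.1156 -1.5630 3.0783]
Step 7: x=[0.8826 5.2553 8.0352 13.2532] v=[3.8455 1.6085 -0.9718 1.4709]

Answer: 0.8826 5.2553 8.0352 13.2532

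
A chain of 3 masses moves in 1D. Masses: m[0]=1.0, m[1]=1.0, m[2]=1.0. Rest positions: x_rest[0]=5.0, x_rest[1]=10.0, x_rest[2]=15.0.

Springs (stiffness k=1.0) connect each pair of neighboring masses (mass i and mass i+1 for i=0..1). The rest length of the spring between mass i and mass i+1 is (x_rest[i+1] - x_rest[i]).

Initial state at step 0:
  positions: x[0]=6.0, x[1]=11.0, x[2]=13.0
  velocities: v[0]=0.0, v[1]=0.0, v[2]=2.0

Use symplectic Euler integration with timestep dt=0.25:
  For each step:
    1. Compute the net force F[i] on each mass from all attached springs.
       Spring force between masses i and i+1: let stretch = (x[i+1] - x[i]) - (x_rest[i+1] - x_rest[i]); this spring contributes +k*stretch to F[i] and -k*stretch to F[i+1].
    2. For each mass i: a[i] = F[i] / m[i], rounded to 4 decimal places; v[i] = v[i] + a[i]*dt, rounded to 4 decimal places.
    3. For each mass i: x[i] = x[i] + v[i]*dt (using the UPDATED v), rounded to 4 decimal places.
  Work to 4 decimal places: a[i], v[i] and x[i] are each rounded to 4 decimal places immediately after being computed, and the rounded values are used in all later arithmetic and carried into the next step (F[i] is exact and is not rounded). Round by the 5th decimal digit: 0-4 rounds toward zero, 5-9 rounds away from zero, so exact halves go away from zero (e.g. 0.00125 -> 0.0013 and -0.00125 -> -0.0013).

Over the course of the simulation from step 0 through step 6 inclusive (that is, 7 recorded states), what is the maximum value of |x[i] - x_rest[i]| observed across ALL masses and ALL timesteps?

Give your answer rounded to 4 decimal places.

Step 0: x=[6.0000 11.0000 13.0000] v=[0.0000 0.0000 2.0000]
Step 1: x=[6.0000 10.8125 13.6875] v=[0.0000 -0.7500 2.7500]
Step 2: x=[5.9883 10.5039 14.5078] v=[-0.0469 -1.2344 3.2813]
Step 3: x=[5.9463 10.1633 15.3904] v=[-0.1680 -1.3623 3.5303]
Step 4: x=[5.8554 9.8859 16.2588] v=[-0.3638 -1.1098 3.4735]
Step 5: x=[5.7039 9.7549 17.0414] v=[-0.6062 -0.5242 3.1303]
Step 6: x=[5.4930 9.8261 17.6811] v=[-0.8435 0.2847 2.5587]
Max displacement = 2.6811

Answer: 2.6811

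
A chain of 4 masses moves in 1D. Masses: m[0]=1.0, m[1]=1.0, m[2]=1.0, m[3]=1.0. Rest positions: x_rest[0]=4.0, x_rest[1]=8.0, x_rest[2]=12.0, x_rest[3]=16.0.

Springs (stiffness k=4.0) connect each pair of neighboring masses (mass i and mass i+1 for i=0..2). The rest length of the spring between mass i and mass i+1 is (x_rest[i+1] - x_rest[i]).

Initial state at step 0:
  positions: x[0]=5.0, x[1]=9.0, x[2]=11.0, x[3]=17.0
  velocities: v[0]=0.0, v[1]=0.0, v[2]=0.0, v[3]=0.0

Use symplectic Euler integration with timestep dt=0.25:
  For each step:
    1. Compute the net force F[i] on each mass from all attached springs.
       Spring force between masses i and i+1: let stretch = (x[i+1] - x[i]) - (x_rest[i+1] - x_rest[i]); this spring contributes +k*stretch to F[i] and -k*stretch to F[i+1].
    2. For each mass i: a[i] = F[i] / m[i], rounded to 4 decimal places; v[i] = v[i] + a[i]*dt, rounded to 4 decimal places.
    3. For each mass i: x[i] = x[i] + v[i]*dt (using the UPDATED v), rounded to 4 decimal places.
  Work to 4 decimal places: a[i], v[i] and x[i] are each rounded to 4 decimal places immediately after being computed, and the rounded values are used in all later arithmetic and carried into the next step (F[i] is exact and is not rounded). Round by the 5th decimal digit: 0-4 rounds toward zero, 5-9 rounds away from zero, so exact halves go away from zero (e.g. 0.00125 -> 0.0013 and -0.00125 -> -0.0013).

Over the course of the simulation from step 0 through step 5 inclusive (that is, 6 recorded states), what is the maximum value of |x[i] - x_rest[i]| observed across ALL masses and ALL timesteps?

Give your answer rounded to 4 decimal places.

Answer: 1.8438

Derivation:
Step 0: x=[5.0000 9.0000 11.0000 17.0000] v=[0.0000 0.0000 0.0000 0.0000]
Step 1: x=[5.0000 8.5000 12.0000 16.5000] v=[0.0000 -2.0000 4.0000 -2.0000]
Step 2: x=[4.8750 8.0000 13.2500 15.8750] v=[-0.5000 -2.0000 5.0000 -2.5000]
Step 3: x=[4.5313 8.0313 13.8438 15.5938] v=[-1.3750 0.1250 2.3750 -1.1250]
Step 4: x=[4.0626 8.6407 13.4219 15.8751] v=[-1.8750 2.4375 -1.6875 1.1250]
Step 5: x=[3.7384 9.3009 12.4180 16.5431] v=[-1.2969 2.6406 -4.0155 2.6718]
Max displacement = 1.8438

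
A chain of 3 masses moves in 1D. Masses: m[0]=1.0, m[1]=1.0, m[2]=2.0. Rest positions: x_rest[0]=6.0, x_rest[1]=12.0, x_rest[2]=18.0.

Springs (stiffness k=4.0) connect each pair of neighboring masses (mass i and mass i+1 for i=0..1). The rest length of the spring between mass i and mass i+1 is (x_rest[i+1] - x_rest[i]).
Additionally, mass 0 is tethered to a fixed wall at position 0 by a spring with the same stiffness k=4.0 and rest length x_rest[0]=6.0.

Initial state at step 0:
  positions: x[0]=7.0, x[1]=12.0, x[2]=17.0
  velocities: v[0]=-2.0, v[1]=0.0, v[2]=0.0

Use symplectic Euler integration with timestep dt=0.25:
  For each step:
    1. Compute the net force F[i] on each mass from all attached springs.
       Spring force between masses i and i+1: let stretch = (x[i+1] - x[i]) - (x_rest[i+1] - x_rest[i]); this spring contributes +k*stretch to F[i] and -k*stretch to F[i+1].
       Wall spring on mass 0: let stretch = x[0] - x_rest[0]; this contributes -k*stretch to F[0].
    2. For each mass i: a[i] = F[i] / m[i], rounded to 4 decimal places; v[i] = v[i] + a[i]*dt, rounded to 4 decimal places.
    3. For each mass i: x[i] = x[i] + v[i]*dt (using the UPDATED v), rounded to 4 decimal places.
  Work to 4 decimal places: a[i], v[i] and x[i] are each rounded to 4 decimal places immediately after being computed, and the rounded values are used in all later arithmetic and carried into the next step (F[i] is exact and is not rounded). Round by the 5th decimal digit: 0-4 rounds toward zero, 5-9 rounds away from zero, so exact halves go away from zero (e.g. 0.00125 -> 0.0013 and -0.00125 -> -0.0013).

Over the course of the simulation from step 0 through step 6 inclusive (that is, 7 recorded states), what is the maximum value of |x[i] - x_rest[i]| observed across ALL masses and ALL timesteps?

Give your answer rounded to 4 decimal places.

Answer: 1.7181

Derivation:
Step 0: x=[7.0000 12.0000 17.0000] v=[-2.0000 0.0000 0.0000]
Step 1: x=[6.0000 12.0000 17.1250] v=[-4.0000 0.0000 0.5000]
Step 2: x=[5.0000 11.7813 17.3594] v=[-4.0000 -0.8750 0.9375]
Step 3: x=[4.4453 11.2618 17.6465] v=[-2.2187 -2.0782 1.1485]
Step 4: x=[4.4834 10.6343 17.8856] v=[0.1525 -2.5100 0.9562]
Step 5: x=[4.9384 10.2819 17.9683] v=[1.8200 -1.4096 0.3306]
Step 6: x=[5.4947 10.5152 17.8402] v=[2.2251 0.9333 -0.5126]
Max displacement = 1.7181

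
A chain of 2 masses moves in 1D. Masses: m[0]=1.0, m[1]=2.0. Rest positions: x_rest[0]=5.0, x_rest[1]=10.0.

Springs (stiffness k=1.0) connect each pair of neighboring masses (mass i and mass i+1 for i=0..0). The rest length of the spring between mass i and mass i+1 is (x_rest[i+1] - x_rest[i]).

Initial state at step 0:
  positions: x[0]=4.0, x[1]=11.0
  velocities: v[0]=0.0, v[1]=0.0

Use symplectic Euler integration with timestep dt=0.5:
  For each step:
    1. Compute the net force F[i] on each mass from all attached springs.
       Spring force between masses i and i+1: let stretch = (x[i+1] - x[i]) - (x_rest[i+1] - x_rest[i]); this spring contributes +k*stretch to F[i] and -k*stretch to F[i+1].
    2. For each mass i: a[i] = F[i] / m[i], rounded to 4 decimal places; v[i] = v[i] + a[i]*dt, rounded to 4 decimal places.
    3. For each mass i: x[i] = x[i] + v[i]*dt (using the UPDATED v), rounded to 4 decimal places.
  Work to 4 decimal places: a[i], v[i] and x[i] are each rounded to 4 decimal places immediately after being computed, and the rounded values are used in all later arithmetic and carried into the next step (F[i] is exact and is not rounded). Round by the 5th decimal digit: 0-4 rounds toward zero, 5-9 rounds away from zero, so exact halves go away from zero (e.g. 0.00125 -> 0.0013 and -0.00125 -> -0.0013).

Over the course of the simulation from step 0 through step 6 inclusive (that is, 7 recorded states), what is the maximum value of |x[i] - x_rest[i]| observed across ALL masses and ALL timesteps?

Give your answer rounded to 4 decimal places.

Step 0: x=[4.0000 11.0000] v=[0.0000 0.0000]
Step 1: x=[4.5000 10.7500] v=[1.0000 -0.5000]
Step 2: x=[5.3125 10.3438] v=[1.6250 -0.8125]
Step 3: x=[6.1329 9.9336] v=[1.6407 -0.8204]
Step 4: x=[6.6535 9.6733] v=[1.0411 -0.5206]
Step 5: x=[6.6790 9.6605] v=[0.0510 -0.0256]
Step 6: x=[6.1999 9.9001] v=[-0.9583 0.4791]
Max displacement = 1.6790

Answer: 1.6790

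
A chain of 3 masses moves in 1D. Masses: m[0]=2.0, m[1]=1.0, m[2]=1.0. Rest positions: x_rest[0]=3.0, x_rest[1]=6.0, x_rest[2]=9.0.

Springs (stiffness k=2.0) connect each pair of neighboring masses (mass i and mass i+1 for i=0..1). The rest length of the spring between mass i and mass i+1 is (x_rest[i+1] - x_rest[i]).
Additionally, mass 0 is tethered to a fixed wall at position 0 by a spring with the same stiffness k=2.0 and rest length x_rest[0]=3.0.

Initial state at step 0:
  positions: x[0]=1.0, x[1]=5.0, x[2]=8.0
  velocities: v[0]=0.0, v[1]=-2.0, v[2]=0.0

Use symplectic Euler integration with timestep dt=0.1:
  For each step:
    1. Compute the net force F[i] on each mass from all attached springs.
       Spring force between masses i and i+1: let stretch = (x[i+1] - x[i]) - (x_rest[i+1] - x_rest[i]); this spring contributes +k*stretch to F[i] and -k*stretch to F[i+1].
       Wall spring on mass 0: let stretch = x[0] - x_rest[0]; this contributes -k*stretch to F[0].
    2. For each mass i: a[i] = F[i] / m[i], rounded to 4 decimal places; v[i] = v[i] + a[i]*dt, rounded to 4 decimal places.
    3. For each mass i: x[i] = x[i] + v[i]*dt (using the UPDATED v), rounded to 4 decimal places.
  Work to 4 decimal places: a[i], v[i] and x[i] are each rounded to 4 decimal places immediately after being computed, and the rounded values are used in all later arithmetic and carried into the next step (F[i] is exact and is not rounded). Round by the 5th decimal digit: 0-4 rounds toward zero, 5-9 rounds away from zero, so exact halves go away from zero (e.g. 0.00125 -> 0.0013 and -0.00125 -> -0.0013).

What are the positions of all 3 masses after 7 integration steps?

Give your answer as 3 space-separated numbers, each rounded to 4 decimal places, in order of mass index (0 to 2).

Answer: 1.6477 3.5959 7.7615

Derivation:
Step 0: x=[1.0000 5.0000 8.0000] v=[0.0000 -2.0000 0.0000]
Step 1: x=[1.0300 4.7800 8.0000] v=[0.3000 -2.2000 0.0000]
Step 2: x=[1.0872 4.5494 7.9956] v=[0.5720 -2.3060 -0.0440]
Step 3: x=[1.1682 4.3185 7.9823] v=[0.8095 -2.3092 -0.1332]
Step 4: x=[1.2690 4.0979 7.9557] v=[1.0077 -2.2065 -0.2660]
Step 5: x=[1.3854 3.8978 7.9119] v=[1.1637 -2.0007 -0.4376]
Step 6: x=[1.5130 3.7278 7.8479] v=[1.2764 -1.7004 -0.6404]
Step 7: x=[1.6477 3.5959 7.7615] v=[1.3466 -1.3193 -0.8644]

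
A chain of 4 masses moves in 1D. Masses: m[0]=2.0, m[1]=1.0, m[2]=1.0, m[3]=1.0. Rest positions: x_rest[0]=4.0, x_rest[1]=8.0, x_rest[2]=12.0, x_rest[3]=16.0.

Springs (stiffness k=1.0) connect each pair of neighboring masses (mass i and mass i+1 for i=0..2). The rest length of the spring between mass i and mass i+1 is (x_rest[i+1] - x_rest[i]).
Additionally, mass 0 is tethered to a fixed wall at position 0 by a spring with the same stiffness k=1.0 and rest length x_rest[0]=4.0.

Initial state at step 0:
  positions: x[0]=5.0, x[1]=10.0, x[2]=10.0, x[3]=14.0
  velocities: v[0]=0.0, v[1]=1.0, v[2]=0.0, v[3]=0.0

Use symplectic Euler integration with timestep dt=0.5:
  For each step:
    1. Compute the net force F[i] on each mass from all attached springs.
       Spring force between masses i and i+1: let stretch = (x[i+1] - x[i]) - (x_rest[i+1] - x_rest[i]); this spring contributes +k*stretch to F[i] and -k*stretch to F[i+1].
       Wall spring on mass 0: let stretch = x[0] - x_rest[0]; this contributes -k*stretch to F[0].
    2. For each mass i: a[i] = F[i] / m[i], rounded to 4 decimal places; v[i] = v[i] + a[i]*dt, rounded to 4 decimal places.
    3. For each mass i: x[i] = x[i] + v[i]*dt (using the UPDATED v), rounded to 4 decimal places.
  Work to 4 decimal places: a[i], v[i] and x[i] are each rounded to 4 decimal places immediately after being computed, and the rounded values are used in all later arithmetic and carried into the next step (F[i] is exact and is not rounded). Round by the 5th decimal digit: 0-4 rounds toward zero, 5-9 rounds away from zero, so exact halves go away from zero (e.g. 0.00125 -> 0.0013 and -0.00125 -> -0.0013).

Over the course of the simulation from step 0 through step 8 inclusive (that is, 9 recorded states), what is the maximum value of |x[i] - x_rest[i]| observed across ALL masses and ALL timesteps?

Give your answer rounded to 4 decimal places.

Answer: 2.5987

Derivation:
Step 0: x=[5.0000 10.0000 10.0000 14.0000] v=[0.0000 1.0000 0.0000 0.0000]
Step 1: x=[5.0000 9.2500 11.0000 14.0000] v=[0.0000 -1.5000 2.0000 0.0000]
Step 2: x=[4.9063 7.8750 12.3125 14.2500] v=[-0.1875 -2.7500 2.6250 0.5000]
Step 3: x=[4.5704 6.8672 13.0000 15.0157] v=[-0.6719 -2.0156 1.3750 1.5313]
Step 4: x=[3.9503 6.8184 12.6582 16.2775] v=[-1.2403 -0.0976 -0.6836 2.5235]
Step 5: x=[3.1949 7.5126 11.7613 17.6345] v=[-1.5109 1.3883 -1.7939 2.7139]
Step 6: x=[2.5798 8.1895 11.2705 18.5232] v=[-1.2302 1.3538 -0.9817 1.7773]
Step 7: x=[2.3435 8.2343 11.8226 18.5987] v=[-0.4727 0.0895 1.1042 0.1510]
Step 8: x=[2.5506 7.7034 13.1717 17.9802] v=[0.4142 -1.0618 2.6981 -1.2371]
Max displacement = 2.5987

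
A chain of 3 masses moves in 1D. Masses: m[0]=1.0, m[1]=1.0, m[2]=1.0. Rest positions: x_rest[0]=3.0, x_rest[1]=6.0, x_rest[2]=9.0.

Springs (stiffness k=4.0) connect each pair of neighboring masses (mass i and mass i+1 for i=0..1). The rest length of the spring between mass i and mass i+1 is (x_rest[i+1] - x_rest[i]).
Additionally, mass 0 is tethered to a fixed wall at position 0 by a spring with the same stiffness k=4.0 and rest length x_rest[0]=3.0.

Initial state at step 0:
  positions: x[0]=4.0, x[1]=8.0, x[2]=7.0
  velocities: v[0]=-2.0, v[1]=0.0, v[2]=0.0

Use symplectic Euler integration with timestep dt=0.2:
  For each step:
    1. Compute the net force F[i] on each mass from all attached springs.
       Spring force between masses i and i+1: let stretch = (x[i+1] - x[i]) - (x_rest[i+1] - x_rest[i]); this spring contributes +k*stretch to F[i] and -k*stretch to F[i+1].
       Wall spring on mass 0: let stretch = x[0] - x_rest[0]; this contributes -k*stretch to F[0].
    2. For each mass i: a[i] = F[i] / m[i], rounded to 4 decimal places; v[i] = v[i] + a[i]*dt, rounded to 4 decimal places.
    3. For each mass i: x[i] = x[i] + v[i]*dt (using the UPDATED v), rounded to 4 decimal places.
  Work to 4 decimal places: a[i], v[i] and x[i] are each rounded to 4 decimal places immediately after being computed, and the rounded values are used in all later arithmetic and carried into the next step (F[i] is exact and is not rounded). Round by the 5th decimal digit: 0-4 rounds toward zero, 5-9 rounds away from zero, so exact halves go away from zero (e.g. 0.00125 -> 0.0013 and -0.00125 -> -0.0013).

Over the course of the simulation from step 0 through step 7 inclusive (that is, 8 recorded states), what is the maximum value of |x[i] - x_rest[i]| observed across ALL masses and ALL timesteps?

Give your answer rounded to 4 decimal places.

Step 0: x=[4.0000 8.0000 7.0000] v=[-2.0000 0.0000 0.0000]
Step 1: x=[3.6000 7.2000 7.6400] v=[-2.0000 -4.0000 3.2000]
Step 2: x=[3.2000 5.8944 8.6896] v=[-2.0000 -6.5280 5.2480]
Step 3: x=[2.7191 4.6049 9.7720] v=[-2.4045 -6.4474 5.4118]
Step 4: x=[2.1049 3.8404 10.5076] v=[-3.0711 -3.8224 3.6781]
Step 5: x=[1.4316 3.8650 10.6565] v=[-3.3666 0.1230 0.7443]
Step 6: x=[0.9186 4.5869 10.1987] v=[-2.5652 3.6095 -2.2889]
Step 7: x=[0.8455 5.6198 9.3230] v=[-0.3654 5.1643 -4.3783]
Max displacement = 2.1596

Answer: 2.1596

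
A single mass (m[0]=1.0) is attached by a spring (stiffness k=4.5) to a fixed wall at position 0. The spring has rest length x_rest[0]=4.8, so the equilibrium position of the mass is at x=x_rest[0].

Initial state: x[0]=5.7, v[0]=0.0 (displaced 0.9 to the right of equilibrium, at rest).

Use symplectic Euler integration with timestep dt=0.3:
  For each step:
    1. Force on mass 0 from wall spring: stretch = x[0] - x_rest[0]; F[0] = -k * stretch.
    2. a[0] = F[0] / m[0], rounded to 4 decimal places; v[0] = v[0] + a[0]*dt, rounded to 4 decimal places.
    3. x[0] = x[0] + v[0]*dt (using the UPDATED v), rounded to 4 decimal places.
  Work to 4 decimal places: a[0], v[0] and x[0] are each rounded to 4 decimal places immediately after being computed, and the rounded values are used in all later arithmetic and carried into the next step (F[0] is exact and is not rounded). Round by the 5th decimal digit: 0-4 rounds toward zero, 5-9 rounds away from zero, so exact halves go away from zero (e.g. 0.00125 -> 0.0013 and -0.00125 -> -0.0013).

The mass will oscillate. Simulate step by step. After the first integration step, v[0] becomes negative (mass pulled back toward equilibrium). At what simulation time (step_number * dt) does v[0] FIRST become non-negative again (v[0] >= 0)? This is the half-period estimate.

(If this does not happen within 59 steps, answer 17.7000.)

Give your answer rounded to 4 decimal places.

Answer: 1.5000

Derivation:
Step 0: x=[5.7000] v=[0.0000]
Step 1: x=[5.3355] v=[-1.2150]
Step 2: x=[4.7541] v=[-1.9379]
Step 3: x=[4.1913] v=[-1.8759]
Step 4: x=[3.8751] v=[-1.0541]
Step 5: x=[3.9335] v=[0.1945]
First v>=0 after going negative at step 5, time=1.5000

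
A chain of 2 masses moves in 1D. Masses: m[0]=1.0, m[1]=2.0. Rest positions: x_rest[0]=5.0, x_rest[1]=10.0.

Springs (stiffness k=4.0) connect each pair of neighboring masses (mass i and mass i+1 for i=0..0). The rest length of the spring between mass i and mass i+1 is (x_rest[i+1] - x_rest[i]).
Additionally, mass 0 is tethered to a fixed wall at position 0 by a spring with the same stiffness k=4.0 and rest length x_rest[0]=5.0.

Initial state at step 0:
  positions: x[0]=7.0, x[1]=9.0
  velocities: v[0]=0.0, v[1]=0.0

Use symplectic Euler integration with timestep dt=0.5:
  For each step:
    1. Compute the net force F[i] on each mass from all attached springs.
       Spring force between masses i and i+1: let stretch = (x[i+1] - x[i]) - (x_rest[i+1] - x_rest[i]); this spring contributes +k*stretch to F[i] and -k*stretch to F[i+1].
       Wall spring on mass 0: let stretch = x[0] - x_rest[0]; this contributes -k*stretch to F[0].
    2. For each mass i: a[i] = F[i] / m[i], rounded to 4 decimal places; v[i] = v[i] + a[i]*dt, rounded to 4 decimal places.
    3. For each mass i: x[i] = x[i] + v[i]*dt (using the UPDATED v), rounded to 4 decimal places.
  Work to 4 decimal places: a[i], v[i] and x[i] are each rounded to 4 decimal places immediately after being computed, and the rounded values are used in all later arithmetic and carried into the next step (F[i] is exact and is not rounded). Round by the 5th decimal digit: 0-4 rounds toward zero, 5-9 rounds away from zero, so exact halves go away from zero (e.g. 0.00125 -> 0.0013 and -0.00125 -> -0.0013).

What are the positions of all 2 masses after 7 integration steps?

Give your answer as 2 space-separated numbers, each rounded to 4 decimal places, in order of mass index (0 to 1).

Step 0: x=[7.0000 9.0000] v=[0.0000 0.0000]
Step 1: x=[2.0000 10.5000] v=[-10.0000 3.0000]
Step 2: x=[3.5000 10.2500] v=[3.0000 -0.5000]
Step 3: x=[8.2500 9.1250] v=[9.5000 -2.2500]
Step 4: x=[5.6250 10.0625] v=[-5.2500 1.8750]
Step 5: x=[1.8125 11.2813] v=[-7.6250 2.4375]
Step 6: x=[5.6563 10.2657] v=[7.6876 -2.0313]
Step 7: x=[8.4532 9.4454] v=[5.5938 -1.6407]

Answer: 8.4532 9.4454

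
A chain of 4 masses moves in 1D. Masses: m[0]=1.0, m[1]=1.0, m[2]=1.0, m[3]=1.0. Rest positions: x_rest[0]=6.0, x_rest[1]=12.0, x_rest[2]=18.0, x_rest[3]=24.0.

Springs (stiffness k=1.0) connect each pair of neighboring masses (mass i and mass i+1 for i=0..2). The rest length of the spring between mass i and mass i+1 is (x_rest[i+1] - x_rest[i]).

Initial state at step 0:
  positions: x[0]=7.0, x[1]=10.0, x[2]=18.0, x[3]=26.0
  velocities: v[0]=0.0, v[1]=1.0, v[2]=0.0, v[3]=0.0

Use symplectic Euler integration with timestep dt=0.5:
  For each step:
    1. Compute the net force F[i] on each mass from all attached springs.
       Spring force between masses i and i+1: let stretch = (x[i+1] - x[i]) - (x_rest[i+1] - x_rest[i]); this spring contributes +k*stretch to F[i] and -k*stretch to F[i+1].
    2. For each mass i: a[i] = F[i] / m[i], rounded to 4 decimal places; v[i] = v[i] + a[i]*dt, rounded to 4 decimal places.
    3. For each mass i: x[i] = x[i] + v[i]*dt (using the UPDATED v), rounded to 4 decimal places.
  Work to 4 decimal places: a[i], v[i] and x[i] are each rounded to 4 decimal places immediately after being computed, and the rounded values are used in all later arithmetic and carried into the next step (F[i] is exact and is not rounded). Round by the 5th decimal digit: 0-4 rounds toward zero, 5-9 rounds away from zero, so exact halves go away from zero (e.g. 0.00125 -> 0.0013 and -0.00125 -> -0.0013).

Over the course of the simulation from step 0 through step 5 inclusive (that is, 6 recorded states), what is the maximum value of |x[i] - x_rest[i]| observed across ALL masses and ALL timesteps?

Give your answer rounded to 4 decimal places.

Step 0: x=[7.0000 10.0000 18.0000 26.0000] v=[0.0000 1.0000 0.0000 0.0000]
Step 1: x=[6.2500 11.7500 18.0000 25.5000] v=[-1.5000 3.5000 0.0000 -1.0000]
Step 2: x=[5.3750 13.6875 18.3125 24.6250] v=[-1.7500 3.8750 0.6250 -1.7500]
Step 3: x=[5.0781 14.7032 19.0469 23.6719] v=[-0.5938 2.0313 1.4688 -1.9063]
Step 4: x=[5.6875 14.3985 19.8517 23.0625] v=[1.2188 -0.6094 1.6095 -1.2188]
Step 5: x=[6.9747 13.2794 20.0959 23.1504] v=[2.5743 -2.2383 0.4883 0.1758]
Max displacement = 2.7032

Answer: 2.7032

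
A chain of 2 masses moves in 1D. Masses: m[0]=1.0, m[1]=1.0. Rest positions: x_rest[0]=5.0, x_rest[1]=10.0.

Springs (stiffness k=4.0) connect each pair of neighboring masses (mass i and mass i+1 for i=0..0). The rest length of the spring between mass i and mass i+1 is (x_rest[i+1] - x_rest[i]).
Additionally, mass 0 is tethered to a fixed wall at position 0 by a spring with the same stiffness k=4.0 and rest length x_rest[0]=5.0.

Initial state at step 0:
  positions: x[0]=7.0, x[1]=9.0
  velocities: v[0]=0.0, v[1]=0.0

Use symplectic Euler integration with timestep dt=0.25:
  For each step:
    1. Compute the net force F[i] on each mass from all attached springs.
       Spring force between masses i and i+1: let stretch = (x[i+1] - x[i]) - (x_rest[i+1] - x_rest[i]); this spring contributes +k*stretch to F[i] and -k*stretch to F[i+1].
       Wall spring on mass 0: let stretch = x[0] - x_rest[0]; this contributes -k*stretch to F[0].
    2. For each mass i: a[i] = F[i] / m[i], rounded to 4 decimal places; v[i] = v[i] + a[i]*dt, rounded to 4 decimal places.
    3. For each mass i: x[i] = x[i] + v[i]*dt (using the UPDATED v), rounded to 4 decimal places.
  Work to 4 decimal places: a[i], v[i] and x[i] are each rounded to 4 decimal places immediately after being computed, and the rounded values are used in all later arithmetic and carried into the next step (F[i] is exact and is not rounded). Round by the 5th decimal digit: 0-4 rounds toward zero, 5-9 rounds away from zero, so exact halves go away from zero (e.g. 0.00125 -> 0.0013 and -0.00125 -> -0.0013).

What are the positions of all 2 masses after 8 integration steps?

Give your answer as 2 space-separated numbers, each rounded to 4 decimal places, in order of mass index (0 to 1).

Answer: 6.3552 8.9533

Derivation:
Step 0: x=[7.0000 9.0000] v=[0.0000 0.0000]
Step 1: x=[5.7500 9.7500] v=[-5.0000 3.0000]
Step 2: x=[4.0625 10.7500] v=[-6.7500 4.0000]
Step 3: x=[3.0313 11.3281] v=[-4.1250 2.3125]
Step 4: x=[3.3164 11.0820] v=[1.1405 -0.9843]
Step 5: x=[4.7138 10.1445] v=[5.5897 -3.7499]
Step 6: x=[6.2905 9.0994] v=[6.3066 -4.1806]
Step 7: x=[6.9968 8.6020] v=[2.8250 -1.9895]
Step 8: x=[6.3552 8.9533] v=[-2.5666 1.4053]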